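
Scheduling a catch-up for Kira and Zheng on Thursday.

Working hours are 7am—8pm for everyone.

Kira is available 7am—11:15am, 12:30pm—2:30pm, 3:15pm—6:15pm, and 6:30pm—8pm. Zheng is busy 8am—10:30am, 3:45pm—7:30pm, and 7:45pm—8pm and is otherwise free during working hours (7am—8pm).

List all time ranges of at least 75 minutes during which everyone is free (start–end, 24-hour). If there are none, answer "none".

12:30–14:30

Zheng free within 07:00–20:00: 07:00–08:00, 10:30–15:45, 19:30–19:45.
Kira ∩ Zheng: 07:00–08:00, 10:30–11:15, 12:30–14:30, 15:15–15:45, 19:30–19:45.
Windows ≥ 75 min: 12:30–14:30.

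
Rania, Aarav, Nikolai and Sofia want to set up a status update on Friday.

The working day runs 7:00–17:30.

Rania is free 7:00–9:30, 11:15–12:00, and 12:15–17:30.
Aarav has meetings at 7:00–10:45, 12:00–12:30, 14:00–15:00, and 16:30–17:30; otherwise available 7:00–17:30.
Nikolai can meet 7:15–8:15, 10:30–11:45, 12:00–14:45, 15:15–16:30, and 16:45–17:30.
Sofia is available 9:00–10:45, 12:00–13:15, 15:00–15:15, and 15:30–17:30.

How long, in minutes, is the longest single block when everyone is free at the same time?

60 minutes

Aarav free within 07:00–17:30: 10:45–12:00, 12:30–14:00, 15:00–16:30.
Rania ∩ Aarav: 11:15–12:00, 12:30–14:00, 15:00–16:30.
Rania ∩ Aarav ∩ Nikolai: 11:15–11:45, 12:30–14:00, 15:15–16:30.
Rania ∩ Aarav ∩ Nikolai ∩ Sofia: 12:30–13:15, 15:30–16:30.
Common window lengths: 45, 60 min; longest is 60.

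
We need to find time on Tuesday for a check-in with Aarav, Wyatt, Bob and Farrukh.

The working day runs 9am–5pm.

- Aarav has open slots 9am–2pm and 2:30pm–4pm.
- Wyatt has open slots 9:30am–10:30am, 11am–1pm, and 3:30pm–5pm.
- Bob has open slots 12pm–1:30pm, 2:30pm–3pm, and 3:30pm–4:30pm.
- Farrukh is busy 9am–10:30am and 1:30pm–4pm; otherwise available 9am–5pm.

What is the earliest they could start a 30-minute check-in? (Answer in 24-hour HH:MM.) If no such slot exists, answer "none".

Farrukh free within 09:00–17:00: 10:30–13:30, 16:00–17:00.
Aarav ∩ Wyatt: 09:30–10:30, 11:00–13:00, 15:30–16:00.
Aarav ∩ Wyatt ∩ Bob: 12:00–13:00, 15:30–16:00.
Aarav ∩ Wyatt ∩ Bob ∩ Farrukh: 12:00–13:00.
Windows ≥ 30 min: 12:00–13:00.
Earliest such window starts at 12:00.

12:00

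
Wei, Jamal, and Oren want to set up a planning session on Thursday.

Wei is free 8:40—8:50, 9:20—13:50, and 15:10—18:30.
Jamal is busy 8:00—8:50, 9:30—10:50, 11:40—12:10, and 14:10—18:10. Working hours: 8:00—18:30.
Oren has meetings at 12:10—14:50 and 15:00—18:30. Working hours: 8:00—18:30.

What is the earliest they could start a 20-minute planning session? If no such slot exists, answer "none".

Jamal free within 08:00–18:30: 08:50–09:30, 10:50–11:40, 12:10–14:10, 18:10–18:30.
Oren free within 08:00–18:30: 08:00–12:10, 14:50–15:00.
Wei ∩ Jamal: 09:20–09:30, 10:50–11:40, 12:10–13:50, 18:10–18:30.
Wei ∩ Jamal ∩ Oren: 09:20–09:30, 10:50–11:40.
Windows ≥ 20 min: 10:50–11:40.
Earliest such window starts at 10:50.

10:50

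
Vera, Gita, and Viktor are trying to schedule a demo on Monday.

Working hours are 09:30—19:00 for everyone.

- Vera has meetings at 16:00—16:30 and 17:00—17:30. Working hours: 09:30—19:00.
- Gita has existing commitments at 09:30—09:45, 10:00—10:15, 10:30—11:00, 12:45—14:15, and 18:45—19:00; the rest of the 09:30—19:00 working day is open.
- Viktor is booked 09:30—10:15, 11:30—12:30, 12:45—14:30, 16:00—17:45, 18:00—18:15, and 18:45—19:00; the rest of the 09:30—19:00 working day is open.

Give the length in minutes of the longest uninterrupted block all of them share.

90 minutes

Vera free within 09:30–19:00: 09:30–16:00, 16:30–17:00, 17:30–19:00.
Gita free within 09:30–19:00: 09:45–10:00, 10:15–10:30, 11:00–12:45, 14:15–18:45.
Viktor free within 09:30–19:00: 10:15–11:30, 12:30–12:45, 14:30–16:00, 17:45–18:00, 18:15–18:45.
Vera ∩ Gita: 09:45–10:00, 10:15–10:30, 11:00–12:45, 14:15–16:00, 16:30–17:00, 17:30–18:45.
Vera ∩ Gita ∩ Viktor: 10:15–10:30, 11:00–11:30, 12:30–12:45, 14:30–16:00, 17:45–18:00, 18:15–18:45.
Common window lengths: 15, 30, 15, 90, 15, 30 min; longest is 90.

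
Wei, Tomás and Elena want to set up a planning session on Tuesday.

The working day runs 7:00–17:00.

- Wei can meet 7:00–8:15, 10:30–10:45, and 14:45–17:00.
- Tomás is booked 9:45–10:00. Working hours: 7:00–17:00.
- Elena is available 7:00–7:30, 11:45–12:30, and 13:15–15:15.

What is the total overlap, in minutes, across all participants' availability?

60 minutes

Tomás free within 07:00–17:00: 07:00–09:45, 10:00–17:00.
Wei ∩ Tomás: 07:00–08:15, 10:30–10:45, 14:45–17:00.
Wei ∩ Tomás ∩ Elena: 07:00–07:30, 14:45–15:15.
Total common minutes: 30 + 30 = 60.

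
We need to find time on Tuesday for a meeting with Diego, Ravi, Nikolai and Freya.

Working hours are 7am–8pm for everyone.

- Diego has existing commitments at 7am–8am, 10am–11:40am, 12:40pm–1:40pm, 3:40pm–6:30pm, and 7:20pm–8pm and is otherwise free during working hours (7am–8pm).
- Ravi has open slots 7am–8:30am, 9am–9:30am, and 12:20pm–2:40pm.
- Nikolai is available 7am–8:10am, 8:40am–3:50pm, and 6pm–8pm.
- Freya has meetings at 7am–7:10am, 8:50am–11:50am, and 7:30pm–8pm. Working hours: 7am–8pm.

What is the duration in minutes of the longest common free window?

60 minutes

Diego free within 07:00–20:00: 08:00–10:00, 11:40–12:40, 13:40–15:40, 18:30–19:20.
Freya free within 07:00–20:00: 07:10–08:50, 11:50–19:30.
Diego ∩ Ravi: 08:00–08:30, 09:00–09:30, 12:20–12:40, 13:40–14:40.
Diego ∩ Ravi ∩ Nikolai: 08:00–08:10, 09:00–09:30, 12:20–12:40, 13:40–14:40.
Diego ∩ Ravi ∩ Nikolai ∩ Freya: 08:00–08:10, 12:20–12:40, 13:40–14:40.
Common window lengths: 10, 20, 60 min; longest is 60.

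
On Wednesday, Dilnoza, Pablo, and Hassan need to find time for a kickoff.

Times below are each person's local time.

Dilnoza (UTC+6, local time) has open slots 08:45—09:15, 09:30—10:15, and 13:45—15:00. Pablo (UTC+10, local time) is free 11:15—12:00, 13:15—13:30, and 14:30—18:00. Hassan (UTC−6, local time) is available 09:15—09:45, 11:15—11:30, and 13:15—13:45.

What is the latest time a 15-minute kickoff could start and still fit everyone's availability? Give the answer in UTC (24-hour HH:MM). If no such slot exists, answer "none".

none

Dilnoza → UTC: 02:45–03:15, 03:30–04:15, 07:45–09:00.
Pablo → UTC: 01:15–02:00, 03:15–03:30, 04:30–08:00.
Hassan → UTC: 15:15–15:45, 17:15–17:30, 19:15–19:45.
Dilnoza ∩ Pablo: 07:45–08:00.
Dilnoza ∩ Pablo ∩ Hassan: (none).
Windows ≥ 15 min: (none).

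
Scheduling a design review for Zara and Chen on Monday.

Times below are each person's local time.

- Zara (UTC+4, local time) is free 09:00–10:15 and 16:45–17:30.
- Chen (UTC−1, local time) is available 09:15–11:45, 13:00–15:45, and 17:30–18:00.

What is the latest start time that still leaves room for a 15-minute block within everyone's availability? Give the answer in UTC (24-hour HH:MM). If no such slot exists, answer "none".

none

Zara → UTC: 05:00–06:15, 12:45–13:30.
Chen → UTC: 10:15–12:45, 14:00–16:45, 18:30–19:00.
Zara ∩ Chen: (none).
Windows ≥ 15 min: (none).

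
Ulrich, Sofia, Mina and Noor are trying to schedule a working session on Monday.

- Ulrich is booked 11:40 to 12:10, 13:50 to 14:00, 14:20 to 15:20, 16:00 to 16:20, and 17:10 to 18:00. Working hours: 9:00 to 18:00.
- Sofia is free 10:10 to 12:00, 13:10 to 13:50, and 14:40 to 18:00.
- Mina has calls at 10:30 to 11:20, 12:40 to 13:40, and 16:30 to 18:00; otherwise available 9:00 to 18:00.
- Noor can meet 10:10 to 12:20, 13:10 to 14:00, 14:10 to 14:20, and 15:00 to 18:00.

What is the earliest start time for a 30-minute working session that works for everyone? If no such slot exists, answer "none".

Ulrich free within 09:00–18:00: 09:00–11:40, 12:10–13:50, 14:00–14:20, 15:20–16:00, 16:20–17:10.
Mina free within 09:00–18:00: 09:00–10:30, 11:20–12:40, 13:40–16:30.
Ulrich ∩ Sofia: 10:10–11:40, 13:10–13:50, 15:20–16:00, 16:20–17:10.
Ulrich ∩ Sofia ∩ Mina: 10:10–10:30, 11:20–11:40, 13:40–13:50, 15:20–16:00, 16:20–16:30.
Ulrich ∩ Sofia ∩ Mina ∩ Noor: 10:10–10:30, 11:20–11:40, 13:40–13:50, 15:20–16:00, 16:20–16:30.
Windows ≥ 30 min: 15:20–16:00.
Earliest such window starts at 15:20.

15:20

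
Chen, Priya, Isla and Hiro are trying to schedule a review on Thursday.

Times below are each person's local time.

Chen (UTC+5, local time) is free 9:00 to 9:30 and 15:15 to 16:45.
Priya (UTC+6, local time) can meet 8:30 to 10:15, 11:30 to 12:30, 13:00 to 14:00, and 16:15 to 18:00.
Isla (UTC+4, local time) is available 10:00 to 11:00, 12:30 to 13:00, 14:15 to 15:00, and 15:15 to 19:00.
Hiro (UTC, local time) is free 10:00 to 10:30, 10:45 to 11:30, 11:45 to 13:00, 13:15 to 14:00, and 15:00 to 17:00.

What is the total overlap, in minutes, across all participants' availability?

45 minutes

Chen → UTC: 04:00–04:30, 10:15–11:45.
Priya → UTC: 02:30–04:15, 05:30–06:30, 07:00–08:00, 10:15–12:00.
Isla → UTC: 06:00–07:00, 08:30–09:00, 10:15–11:00, 11:15–15:00.
Hiro → UTC: 10:00–10:30, 10:45–11:30, 11:45–13:00, 13:15–14:00, 15:00–17:00.
Chen ∩ Priya: 04:00–04:15, 10:15–11:45.
Chen ∩ Priya ∩ Isla: 10:15–11:00, 11:15–11:45.
Chen ∩ Priya ∩ Isla ∩ Hiro: 10:15–10:30, 10:45–11:00, 11:15–11:30.
Total common minutes: 15 + 15 + 15 = 45.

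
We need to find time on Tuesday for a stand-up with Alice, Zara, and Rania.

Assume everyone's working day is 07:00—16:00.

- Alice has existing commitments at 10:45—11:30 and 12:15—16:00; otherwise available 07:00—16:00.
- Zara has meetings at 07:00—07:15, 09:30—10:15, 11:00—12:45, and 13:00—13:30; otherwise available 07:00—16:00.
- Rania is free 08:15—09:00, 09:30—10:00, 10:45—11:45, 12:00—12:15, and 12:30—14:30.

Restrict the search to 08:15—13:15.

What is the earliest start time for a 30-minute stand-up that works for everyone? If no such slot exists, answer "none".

08:15

Alice free within 07:00–16:00: 07:00–10:45, 11:30–12:15.
Zara free within 07:00–16:00: 07:15–09:30, 10:15–11:00, 12:45–13:00, 13:30–16:00.
Alice ∩ Zara: 07:15–09:30, 10:15–10:45.
Alice ∩ Zara ∩ Rania: 08:15–09:00.
Restricted to 08:15–13:15: 08:15–09:00.
Windows ≥ 30 min: 08:15–09:00.
Earliest such window starts at 08:15.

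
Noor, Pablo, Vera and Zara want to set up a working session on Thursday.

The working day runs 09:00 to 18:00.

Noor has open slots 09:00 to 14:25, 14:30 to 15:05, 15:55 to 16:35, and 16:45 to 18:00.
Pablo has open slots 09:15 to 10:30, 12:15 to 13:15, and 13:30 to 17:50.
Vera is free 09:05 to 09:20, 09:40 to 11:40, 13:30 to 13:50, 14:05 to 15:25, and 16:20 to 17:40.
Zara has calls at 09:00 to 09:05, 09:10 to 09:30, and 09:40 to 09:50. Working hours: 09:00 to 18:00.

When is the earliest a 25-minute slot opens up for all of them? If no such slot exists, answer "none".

09:50

Zara free within 09:00–18:00: 09:05–09:10, 09:30–09:40, 09:50–18:00.
Noor ∩ Pablo: 09:15–10:30, 12:15–13:15, 13:30–14:25, 14:30–15:05, 15:55–16:35, 16:45–17:50.
Noor ∩ Pablo ∩ Vera: 09:15–09:20, 09:40–10:30, 13:30–13:50, 14:05–14:25, 14:30–15:05, 16:20–16:35, 16:45–17:40.
Noor ∩ Pablo ∩ Vera ∩ Zara: 09:50–10:30, 13:30–13:50, 14:05–14:25, 14:30–15:05, 16:20–16:35, 16:45–17:40.
Windows ≥ 25 min: 09:50–10:30, 14:30–15:05, 16:45–17:40.
Earliest such window starts at 09:50.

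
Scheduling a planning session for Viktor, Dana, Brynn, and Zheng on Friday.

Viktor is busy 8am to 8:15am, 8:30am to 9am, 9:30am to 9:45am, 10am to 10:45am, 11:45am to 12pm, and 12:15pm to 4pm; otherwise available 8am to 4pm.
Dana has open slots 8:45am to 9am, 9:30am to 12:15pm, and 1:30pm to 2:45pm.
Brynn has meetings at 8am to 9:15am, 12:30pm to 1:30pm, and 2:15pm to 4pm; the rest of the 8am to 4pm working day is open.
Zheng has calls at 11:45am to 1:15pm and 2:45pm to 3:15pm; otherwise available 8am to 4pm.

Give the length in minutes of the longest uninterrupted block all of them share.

60 minutes

Viktor free within 08:00–16:00: 08:15–08:30, 09:00–09:30, 09:45–10:00, 10:45–11:45, 12:00–12:15.
Brynn free within 08:00–16:00: 09:15–12:30, 13:30–14:15.
Zheng free within 08:00–16:00: 08:00–11:45, 13:15–14:45, 15:15–16:00.
Viktor ∩ Dana: 09:45–10:00, 10:45–11:45, 12:00–12:15.
Viktor ∩ Dana ∩ Brynn: 09:45–10:00, 10:45–11:45, 12:00–12:15.
Viktor ∩ Dana ∩ Brynn ∩ Zheng: 09:45–10:00, 10:45–11:45.
Common window lengths: 15, 60 min; longest is 60.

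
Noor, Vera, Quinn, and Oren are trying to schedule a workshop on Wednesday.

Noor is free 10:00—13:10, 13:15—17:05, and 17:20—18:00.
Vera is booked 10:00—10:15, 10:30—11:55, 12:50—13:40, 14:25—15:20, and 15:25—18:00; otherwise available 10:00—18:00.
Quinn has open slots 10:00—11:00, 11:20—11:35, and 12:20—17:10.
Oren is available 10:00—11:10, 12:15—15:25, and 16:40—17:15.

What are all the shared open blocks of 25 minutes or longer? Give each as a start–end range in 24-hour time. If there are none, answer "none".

12:20–12:50, 13:40–14:25

Vera free within 10:00–18:00: 10:15–10:30, 11:55–12:50, 13:40–14:25, 15:20–15:25.
Noor ∩ Vera: 10:15–10:30, 11:55–12:50, 13:40–14:25, 15:20–15:25.
Noor ∩ Vera ∩ Quinn: 10:15–10:30, 12:20–12:50, 13:40–14:25, 15:20–15:25.
Noor ∩ Vera ∩ Quinn ∩ Oren: 10:15–10:30, 12:20–12:50, 13:40–14:25, 15:20–15:25.
Windows ≥ 25 min: 12:20–12:50, 13:40–14:25.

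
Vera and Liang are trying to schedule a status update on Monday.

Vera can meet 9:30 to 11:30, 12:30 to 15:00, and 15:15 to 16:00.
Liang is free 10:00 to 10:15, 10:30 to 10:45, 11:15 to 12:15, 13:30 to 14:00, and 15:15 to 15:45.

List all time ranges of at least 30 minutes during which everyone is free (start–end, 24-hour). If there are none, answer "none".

Vera ∩ Liang: 10:00–10:15, 10:30–10:45, 11:15–11:30, 13:30–14:00, 15:15–15:45.
Windows ≥ 30 min: 13:30–14:00, 15:15–15:45.

13:30–14:00, 15:15–15:45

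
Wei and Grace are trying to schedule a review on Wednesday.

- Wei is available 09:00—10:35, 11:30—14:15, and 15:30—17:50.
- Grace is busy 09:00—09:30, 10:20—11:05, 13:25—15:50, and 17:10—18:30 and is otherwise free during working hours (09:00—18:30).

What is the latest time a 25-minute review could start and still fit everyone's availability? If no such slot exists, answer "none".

16:45

Grace free within 09:00–18:30: 09:30–10:20, 11:05–13:25, 15:50–17:10.
Wei ∩ Grace: 09:30–10:20, 11:30–13:25, 15:50–17:10.
Windows ≥ 25 min: 09:30–10:20, 11:30–13:25, 15:50–17:10.
Latest start in the last window 15:50–17:10 is 17:10 − 25 min = 16:45.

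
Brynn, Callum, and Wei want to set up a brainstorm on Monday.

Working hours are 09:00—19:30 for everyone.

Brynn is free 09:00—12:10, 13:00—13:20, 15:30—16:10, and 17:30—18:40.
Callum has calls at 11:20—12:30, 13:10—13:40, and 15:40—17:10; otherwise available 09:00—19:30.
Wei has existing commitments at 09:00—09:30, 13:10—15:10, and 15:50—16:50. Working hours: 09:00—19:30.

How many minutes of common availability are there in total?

Callum free within 09:00–19:30: 09:00–11:20, 12:30–13:10, 13:40–15:40, 17:10–19:30.
Wei free within 09:00–19:30: 09:30–13:10, 15:10–15:50, 16:50–19:30.
Brynn ∩ Callum: 09:00–11:20, 13:00–13:10, 15:30–15:40, 17:30–18:40.
Brynn ∩ Callum ∩ Wei: 09:30–11:20, 13:00–13:10, 15:30–15:40, 17:30–18:40.
Total common minutes: 110 + 10 + 10 + 70 = 200.

200 minutes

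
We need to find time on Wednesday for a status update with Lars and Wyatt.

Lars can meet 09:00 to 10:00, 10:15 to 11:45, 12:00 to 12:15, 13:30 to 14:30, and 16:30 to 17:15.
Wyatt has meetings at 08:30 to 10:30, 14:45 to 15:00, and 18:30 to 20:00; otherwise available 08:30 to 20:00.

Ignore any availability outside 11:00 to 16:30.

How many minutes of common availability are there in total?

Wyatt free within 08:30–20:00: 10:30–14:45, 15:00–18:30.
Lars ∩ Wyatt: 10:30–11:45, 12:00–12:15, 13:30–14:30, 16:30–17:15.
Restricted to 11:00–16:30: 11:00–11:45, 12:00–12:15, 13:30–14:30.
Total common minutes: 45 + 15 + 60 = 120.

120 minutes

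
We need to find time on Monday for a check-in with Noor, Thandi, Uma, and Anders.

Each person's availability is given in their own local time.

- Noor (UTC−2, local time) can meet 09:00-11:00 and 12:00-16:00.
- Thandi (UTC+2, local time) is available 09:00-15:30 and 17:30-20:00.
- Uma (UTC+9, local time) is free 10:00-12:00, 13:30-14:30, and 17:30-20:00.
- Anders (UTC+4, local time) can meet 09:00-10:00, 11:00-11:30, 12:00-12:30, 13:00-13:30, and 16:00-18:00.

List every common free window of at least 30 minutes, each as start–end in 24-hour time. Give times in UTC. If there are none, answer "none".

Noor → UTC: 11:00–13:00, 14:00–18:00.
Thandi → UTC: 07:00–13:30, 15:30–18:00.
Uma → UTC: 01:00–03:00, 04:30–05:30, 08:30–11:00.
Anders → UTC: 05:00–06:00, 07:00–07:30, 08:00–08:30, 09:00–09:30, 12:00–14:00.
Noor ∩ Thandi: 11:00–13:00, 15:30–18:00.
Noor ∩ Thandi ∩ Uma: (none).
Noor ∩ Thandi ∩ Uma ∩ Anders: (none).
Windows ≥ 30 min: (none).

none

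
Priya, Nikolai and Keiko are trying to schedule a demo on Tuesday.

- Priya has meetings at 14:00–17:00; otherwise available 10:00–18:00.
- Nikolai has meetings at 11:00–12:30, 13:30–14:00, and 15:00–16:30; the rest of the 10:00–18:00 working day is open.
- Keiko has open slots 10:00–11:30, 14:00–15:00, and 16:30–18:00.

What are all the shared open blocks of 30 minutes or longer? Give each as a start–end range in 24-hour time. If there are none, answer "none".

10:00–11:00, 17:00–18:00

Priya free within 10:00–18:00: 10:00–14:00, 17:00–18:00.
Nikolai free within 10:00–18:00: 10:00–11:00, 12:30–13:30, 14:00–15:00, 16:30–18:00.
Priya ∩ Nikolai: 10:00–11:00, 12:30–13:30, 17:00–18:00.
Priya ∩ Nikolai ∩ Keiko: 10:00–11:00, 17:00–18:00.
Windows ≥ 30 min: 10:00–11:00, 17:00–18:00.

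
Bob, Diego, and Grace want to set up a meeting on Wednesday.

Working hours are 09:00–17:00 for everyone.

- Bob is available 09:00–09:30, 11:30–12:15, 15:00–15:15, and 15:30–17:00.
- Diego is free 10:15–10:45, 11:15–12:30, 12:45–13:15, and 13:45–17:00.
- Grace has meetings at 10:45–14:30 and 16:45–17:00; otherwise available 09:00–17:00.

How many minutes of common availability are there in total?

Grace free within 09:00–17:00: 09:00–10:45, 14:30–16:45.
Bob ∩ Diego: 11:30–12:15, 15:00–15:15, 15:30–17:00.
Bob ∩ Diego ∩ Grace: 15:00–15:15, 15:30–16:45.
Total common minutes: 15 + 75 = 90.

90 minutes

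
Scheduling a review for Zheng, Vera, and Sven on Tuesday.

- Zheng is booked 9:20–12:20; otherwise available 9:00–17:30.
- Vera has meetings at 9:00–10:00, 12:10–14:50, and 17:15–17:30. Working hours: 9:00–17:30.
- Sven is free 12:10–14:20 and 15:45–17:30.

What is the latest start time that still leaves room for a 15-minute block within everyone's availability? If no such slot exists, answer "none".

17:00

Zheng free within 09:00–17:30: 09:00–09:20, 12:20–17:30.
Vera free within 09:00–17:30: 10:00–12:10, 14:50–17:15.
Zheng ∩ Vera: 14:50–17:15.
Zheng ∩ Vera ∩ Sven: 15:45–17:15.
Windows ≥ 15 min: 15:45–17:15.
Latest start in the last window 15:45–17:15 is 17:15 − 15 min = 17:00.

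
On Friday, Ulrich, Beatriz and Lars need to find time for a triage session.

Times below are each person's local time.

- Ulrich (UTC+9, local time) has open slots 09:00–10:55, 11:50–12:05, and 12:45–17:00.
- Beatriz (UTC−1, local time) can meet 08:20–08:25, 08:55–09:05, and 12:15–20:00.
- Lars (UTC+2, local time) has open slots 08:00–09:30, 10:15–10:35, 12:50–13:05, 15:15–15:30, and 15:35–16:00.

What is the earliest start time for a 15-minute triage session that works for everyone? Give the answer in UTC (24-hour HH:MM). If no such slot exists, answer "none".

Ulrich → UTC: 00:00–01:55, 02:50–03:05, 03:45–08:00.
Beatriz → UTC: 09:20–09:25, 09:55–10:05, 13:15–21:00.
Lars → UTC: 06:00–07:30, 08:15–08:35, 10:50–11:05, 13:15–13:30, 13:35–14:00.
Ulrich ∩ Beatriz: (none).
Ulrich ∩ Beatriz ∩ Lars: (none).
Windows ≥ 15 min: (none).

none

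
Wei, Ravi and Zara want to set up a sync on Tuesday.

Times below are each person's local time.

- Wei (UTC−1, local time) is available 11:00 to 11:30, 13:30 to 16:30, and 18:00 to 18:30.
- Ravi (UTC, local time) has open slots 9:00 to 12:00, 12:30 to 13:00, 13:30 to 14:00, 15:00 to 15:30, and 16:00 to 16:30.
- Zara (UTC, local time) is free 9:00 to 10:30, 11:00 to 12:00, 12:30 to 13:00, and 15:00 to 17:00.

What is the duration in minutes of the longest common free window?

Wei → UTC: 12:00–12:30, 14:30–17:30, 19:00–19:30.
Ravi → UTC: 09:00–12:00, 12:30–13:00, 13:30–14:00, 15:00–15:30, 16:00–16:30.
Zara → UTC: 09:00–10:30, 11:00–12:00, 12:30–13:00, 15:00–17:00.
Wei ∩ Ravi: 15:00–15:30, 16:00–16:30.
Wei ∩ Ravi ∩ Zara: 15:00–15:30, 16:00–16:30.
Common window lengths: 30, 30 min; longest is 30.

30 minutes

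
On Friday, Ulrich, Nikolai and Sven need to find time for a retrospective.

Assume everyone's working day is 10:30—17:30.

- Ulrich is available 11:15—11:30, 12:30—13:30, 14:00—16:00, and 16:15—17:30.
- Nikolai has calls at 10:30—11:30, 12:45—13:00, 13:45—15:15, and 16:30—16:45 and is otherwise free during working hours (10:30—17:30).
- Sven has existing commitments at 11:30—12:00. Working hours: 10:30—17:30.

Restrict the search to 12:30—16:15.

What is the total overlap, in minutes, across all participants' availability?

90 minutes

Nikolai free within 10:30–17:30: 11:30–12:45, 13:00–13:45, 15:15–16:30, 16:45–17:30.
Sven free within 10:30–17:30: 10:30–11:30, 12:00–17:30.
Ulrich ∩ Nikolai: 12:30–12:45, 13:00–13:30, 15:15–16:00, 16:15–16:30, 16:45–17:30.
Ulrich ∩ Nikolai ∩ Sven: 12:30–12:45, 13:00–13:30, 15:15–16:00, 16:15–16:30, 16:45–17:30.
Restricted to 12:30–16:15: 12:30–12:45, 13:00–13:30, 15:15–16:00.
Total common minutes: 15 + 30 + 45 = 90.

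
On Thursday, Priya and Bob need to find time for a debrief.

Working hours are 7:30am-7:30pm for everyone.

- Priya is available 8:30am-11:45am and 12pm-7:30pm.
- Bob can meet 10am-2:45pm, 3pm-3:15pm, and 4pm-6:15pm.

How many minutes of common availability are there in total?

Priya ∩ Bob: 10:00–11:45, 12:00–14:45, 15:00–15:15, 16:00–18:15.
Total common minutes: 105 + 165 + 15 + 135 = 420.

420 minutes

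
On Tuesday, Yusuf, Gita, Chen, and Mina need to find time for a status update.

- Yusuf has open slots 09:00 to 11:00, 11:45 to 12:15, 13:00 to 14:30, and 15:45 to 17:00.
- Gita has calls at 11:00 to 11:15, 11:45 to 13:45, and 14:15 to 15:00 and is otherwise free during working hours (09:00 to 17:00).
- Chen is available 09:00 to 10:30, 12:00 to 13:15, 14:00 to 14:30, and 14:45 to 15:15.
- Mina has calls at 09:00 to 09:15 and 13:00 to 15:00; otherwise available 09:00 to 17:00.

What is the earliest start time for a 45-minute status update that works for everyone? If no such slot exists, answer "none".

09:15

Gita free within 09:00–17:00: 09:00–11:00, 11:15–11:45, 13:45–14:15, 15:00–17:00.
Mina free within 09:00–17:00: 09:15–13:00, 15:00–17:00.
Yusuf ∩ Gita: 09:00–11:00, 13:45–14:15, 15:45–17:00.
Yusuf ∩ Gita ∩ Chen: 09:00–10:30, 14:00–14:15.
Yusuf ∩ Gita ∩ Chen ∩ Mina: 09:15–10:30.
Windows ≥ 45 min: 09:15–10:30.
Earliest such window starts at 09:15.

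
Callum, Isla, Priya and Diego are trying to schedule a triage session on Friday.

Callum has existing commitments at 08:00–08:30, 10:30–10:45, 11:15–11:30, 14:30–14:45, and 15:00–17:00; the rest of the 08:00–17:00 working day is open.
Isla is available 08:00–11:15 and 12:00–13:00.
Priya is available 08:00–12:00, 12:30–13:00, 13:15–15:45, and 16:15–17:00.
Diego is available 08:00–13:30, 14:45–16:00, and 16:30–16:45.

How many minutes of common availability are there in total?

Callum free within 08:00–17:00: 08:30–10:30, 10:45–11:15, 11:30–14:30, 14:45–15:00.
Callum ∩ Isla: 08:30–10:30, 10:45–11:15, 12:00–13:00.
Callum ∩ Isla ∩ Priya: 08:30–10:30, 10:45–11:15, 12:30–13:00.
Callum ∩ Isla ∩ Priya ∩ Diego: 08:30–10:30, 10:45–11:15, 12:30–13:00.
Total common minutes: 120 + 30 + 30 = 180.

180 minutes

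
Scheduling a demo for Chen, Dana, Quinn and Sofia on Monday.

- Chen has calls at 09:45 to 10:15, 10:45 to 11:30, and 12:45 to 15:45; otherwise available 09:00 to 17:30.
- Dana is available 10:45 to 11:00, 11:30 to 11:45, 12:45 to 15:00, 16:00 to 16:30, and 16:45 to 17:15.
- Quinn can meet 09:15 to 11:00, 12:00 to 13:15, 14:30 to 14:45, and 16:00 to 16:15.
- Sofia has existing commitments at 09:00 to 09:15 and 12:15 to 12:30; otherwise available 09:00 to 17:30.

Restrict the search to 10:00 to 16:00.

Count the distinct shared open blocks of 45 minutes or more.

Chen free within 09:00–17:30: 09:00–09:45, 10:15–10:45, 11:30–12:45, 15:45–17:30.
Sofia free within 09:00–17:30: 09:15–12:15, 12:30–17:30.
Chen ∩ Dana: 11:30–11:45, 16:00–16:30, 16:45–17:15.
Chen ∩ Dana ∩ Quinn: 16:00–16:15.
Chen ∩ Dana ∩ Quinn ∩ Sofia: 16:00–16:15.
Restricted to 10:00–16:00: (none).
Windows ≥ 45 min: (none).
That's 0 windows.

0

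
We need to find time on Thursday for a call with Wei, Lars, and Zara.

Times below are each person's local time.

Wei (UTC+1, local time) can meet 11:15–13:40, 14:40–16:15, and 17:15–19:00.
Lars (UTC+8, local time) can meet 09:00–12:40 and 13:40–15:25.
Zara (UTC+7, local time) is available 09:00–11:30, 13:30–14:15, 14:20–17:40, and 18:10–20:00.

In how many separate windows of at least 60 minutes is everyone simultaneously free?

Wei → UTC: 10:15–12:40, 13:40–15:15, 16:15–18:00.
Lars → UTC: 01:00–04:40, 05:40–07:25.
Zara → UTC: 02:00–04:30, 06:30–07:15, 07:20–10:40, 11:10–13:00.
Wei ∩ Lars: (none).
Wei ∩ Lars ∩ Zara: (none).
Windows ≥ 60 min: (none).
That's 0 windows.

0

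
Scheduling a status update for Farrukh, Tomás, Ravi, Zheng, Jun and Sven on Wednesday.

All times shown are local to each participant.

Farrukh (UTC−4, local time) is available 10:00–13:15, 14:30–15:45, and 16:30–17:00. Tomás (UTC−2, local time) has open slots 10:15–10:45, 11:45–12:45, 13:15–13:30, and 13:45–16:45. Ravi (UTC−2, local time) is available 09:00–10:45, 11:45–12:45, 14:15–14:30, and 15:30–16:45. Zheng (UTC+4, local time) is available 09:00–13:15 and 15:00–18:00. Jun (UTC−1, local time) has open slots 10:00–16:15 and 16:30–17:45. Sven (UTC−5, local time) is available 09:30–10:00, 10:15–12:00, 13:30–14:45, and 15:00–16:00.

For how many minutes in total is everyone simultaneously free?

Farrukh → UTC: 14:00–17:15, 18:30–19:45, 20:30–21:00.
Tomás → UTC: 12:15–12:45, 13:45–14:45, 15:15–15:30, 15:45–18:45.
Ravi → UTC: 11:00–12:45, 13:45–14:45, 16:15–16:30, 17:30–18:45.
Zheng → UTC: 05:00–09:15, 11:00–14:00.
Jun → UTC: 11:00–17:15, 17:30–18:45.
Sven → UTC: 14:30–15:00, 15:15–17:00, 18:30–19:45, 20:00–21:00.
Farrukh ∩ Tomás: 14:00–14:45, 15:15–15:30, 15:45–17:15, 18:30–18:45.
Farrukh ∩ Tomás ∩ Ravi: 14:00–14:45, 16:15–16:30, 18:30–18:45.
Farrukh ∩ Tomás ∩ Ravi ∩ Zheng: (none).
Farrukh ∩ Tomás ∩ Ravi ∩ Zheng ∩ Jun: (none).
Farrukh ∩ Tomás ∩ Ravi ∩ Zheng ∩ Jun ∩ Sven: (none).
Total common minutes: 0.

0 minutes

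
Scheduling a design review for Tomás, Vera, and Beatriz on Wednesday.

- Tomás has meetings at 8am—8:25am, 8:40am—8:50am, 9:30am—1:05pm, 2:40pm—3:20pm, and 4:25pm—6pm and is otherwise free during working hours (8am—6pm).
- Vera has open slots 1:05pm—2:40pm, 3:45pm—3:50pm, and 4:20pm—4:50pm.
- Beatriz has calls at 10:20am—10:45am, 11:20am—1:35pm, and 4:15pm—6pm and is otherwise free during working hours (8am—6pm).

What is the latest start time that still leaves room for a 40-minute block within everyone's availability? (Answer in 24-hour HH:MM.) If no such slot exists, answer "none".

14:00

Tomás free within 08:00–18:00: 08:25–08:40, 08:50–09:30, 13:05–14:40, 15:20–16:25.
Beatriz free within 08:00–18:00: 08:00–10:20, 10:45–11:20, 13:35–16:15.
Tomás ∩ Vera: 13:05–14:40, 15:45–15:50, 16:20–16:25.
Tomás ∩ Vera ∩ Beatriz: 13:35–14:40, 15:45–15:50.
Windows ≥ 40 min: 13:35–14:40.
Latest start in the last window 13:35–14:40 is 14:40 − 40 min = 14:00.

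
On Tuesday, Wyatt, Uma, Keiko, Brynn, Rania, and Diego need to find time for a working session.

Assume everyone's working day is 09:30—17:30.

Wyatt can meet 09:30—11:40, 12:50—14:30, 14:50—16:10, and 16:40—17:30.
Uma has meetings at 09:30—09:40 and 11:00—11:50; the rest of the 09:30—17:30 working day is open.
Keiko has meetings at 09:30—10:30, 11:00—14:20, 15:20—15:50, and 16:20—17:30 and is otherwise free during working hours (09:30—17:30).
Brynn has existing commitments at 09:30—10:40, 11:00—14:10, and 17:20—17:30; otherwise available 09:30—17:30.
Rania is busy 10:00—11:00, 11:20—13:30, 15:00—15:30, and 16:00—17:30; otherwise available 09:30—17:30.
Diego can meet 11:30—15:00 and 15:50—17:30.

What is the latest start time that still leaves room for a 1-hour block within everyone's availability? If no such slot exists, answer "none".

none

Uma free within 09:30–17:30: 09:40–11:00, 11:50–17:30.
Keiko free within 09:30–17:30: 10:30–11:00, 14:20–15:20, 15:50–16:20.
Brynn free within 09:30–17:30: 10:40–11:00, 14:10–17:20.
Rania free within 09:30–17:30: 09:30–10:00, 11:00–11:20, 13:30–15:00, 15:30–16:00.
Wyatt ∩ Uma: 09:40–11:00, 12:50–14:30, 14:50–16:10, 16:40–17:30.
Wyatt ∩ Uma ∩ Keiko: 10:30–11:00, 14:20–14:30, 14:50–15:20, 15:50–16:10.
Wyatt ∩ Uma ∩ Keiko ∩ Brynn: 10:40–11:00, 14:20–14:30, 14:50–15:20, 15:50–16:10.
Wyatt ∩ Uma ∩ Keiko ∩ Brynn ∩ Rania: 14:20–14:30, 14:50–15:00, 15:50–16:00.
Wyatt ∩ Uma ∩ Keiko ∩ Brynn ∩ Rania ∩ Diego: 14:20–14:30, 14:50–15:00, 15:50–16:00.
Windows ≥ 60 min: (none).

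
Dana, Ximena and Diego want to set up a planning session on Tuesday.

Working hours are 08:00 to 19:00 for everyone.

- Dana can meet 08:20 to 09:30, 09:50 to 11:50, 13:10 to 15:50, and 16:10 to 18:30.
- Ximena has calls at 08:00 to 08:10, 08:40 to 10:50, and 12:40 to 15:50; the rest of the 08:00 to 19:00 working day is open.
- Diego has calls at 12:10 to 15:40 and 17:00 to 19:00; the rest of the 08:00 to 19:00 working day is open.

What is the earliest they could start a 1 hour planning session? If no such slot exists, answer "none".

Ximena free within 08:00–19:00: 08:10–08:40, 10:50–12:40, 15:50–19:00.
Diego free within 08:00–19:00: 08:00–12:10, 15:40–17:00.
Dana ∩ Ximena: 08:20–08:40, 10:50–11:50, 16:10–18:30.
Dana ∩ Ximena ∩ Diego: 08:20–08:40, 10:50–11:50, 16:10–17:00.
Windows ≥ 60 min: 10:50–11:50.
Earliest such window starts at 10:50.

10:50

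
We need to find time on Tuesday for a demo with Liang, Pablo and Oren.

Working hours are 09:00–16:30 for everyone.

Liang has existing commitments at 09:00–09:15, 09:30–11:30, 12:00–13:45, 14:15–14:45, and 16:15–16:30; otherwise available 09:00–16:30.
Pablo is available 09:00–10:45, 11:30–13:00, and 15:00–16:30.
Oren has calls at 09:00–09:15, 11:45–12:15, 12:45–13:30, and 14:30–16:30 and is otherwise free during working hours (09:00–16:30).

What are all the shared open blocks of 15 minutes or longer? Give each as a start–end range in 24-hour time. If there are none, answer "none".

09:15–09:30, 11:30–11:45

Liang free within 09:00–16:30: 09:15–09:30, 11:30–12:00, 13:45–14:15, 14:45–16:15.
Oren free within 09:00–16:30: 09:15–11:45, 12:15–12:45, 13:30–14:30.
Liang ∩ Pablo: 09:15–09:30, 11:30–12:00, 15:00–16:15.
Liang ∩ Pablo ∩ Oren: 09:15–09:30, 11:30–11:45.
Windows ≥ 15 min: 09:15–09:30, 11:30–11:45.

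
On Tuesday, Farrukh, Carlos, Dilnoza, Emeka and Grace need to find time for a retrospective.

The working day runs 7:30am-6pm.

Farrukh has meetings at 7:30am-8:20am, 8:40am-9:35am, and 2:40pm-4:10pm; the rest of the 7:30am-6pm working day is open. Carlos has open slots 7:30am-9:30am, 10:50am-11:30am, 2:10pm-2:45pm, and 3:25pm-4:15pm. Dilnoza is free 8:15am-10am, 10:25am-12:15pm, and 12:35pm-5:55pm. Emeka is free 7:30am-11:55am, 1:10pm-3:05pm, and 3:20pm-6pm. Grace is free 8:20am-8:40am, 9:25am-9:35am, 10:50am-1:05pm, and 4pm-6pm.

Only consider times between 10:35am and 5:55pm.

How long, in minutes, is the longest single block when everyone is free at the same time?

40 minutes

Farrukh free within 07:30–18:00: 08:20–08:40, 09:35–14:40, 16:10–18:00.
Farrukh ∩ Carlos: 08:20–08:40, 10:50–11:30, 14:10–14:40, 16:10–16:15.
Farrukh ∩ Carlos ∩ Dilnoza: 08:20–08:40, 10:50–11:30, 14:10–14:40, 16:10–16:15.
Farrukh ∩ Carlos ∩ Dilnoza ∩ Emeka: 08:20–08:40, 10:50–11:30, 14:10–14:40, 16:10–16:15.
Farrukh ∩ Carlos ∩ Dilnoza ∩ Emeka ∩ Grace: 08:20–08:40, 10:50–11:30, 16:10–16:15.
Restricted to 10:35–17:55: 10:50–11:30, 16:10–16:15.
Common window lengths: 40, 5 min; longest is 40.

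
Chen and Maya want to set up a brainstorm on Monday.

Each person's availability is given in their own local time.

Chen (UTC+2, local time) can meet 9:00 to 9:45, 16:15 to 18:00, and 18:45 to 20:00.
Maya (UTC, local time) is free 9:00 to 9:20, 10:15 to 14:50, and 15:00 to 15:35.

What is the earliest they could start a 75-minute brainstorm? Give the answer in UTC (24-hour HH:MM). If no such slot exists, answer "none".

Chen → UTC: 07:00–07:45, 14:15–16:00, 16:45–18:00.
Maya → UTC: 09:00–09:20, 10:15–14:50, 15:00–15:35.
Chen ∩ Maya: 14:15–14:50, 15:00–15:35.
Windows ≥ 75 min: (none).

none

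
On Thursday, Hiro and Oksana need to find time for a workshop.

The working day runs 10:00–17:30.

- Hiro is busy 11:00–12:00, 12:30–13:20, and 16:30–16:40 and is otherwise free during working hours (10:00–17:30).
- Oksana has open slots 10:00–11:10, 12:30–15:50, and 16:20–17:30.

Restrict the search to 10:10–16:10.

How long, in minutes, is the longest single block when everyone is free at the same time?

Hiro free within 10:00–17:30: 10:00–11:00, 12:00–12:30, 13:20–16:30, 16:40–17:30.
Hiro ∩ Oksana: 10:00–11:00, 13:20–15:50, 16:20–16:30, 16:40–17:30.
Restricted to 10:10–16:10: 10:10–11:00, 13:20–15:50.
Common window lengths: 50, 150 min; longest is 150.

150 minutes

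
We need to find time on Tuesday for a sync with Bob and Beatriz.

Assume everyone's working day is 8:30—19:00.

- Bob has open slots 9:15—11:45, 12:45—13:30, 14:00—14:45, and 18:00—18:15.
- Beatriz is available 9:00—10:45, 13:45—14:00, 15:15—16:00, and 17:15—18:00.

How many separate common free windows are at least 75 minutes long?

Bob ∩ Beatriz: 09:15–10:45.
Windows ≥ 75 min: 09:15–10:45.
That's 1 window.

1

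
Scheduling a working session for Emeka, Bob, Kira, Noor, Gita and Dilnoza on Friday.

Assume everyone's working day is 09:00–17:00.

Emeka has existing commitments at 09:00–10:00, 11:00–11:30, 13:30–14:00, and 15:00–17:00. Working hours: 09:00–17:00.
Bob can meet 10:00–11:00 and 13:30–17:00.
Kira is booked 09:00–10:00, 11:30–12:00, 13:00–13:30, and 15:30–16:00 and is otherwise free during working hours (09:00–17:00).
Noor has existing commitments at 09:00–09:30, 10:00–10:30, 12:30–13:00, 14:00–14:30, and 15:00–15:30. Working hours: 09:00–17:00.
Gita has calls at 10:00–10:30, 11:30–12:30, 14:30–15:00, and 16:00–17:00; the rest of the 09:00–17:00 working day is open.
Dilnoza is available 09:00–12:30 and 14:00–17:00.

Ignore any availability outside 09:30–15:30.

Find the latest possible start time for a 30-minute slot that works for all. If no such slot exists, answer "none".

10:30

Emeka free within 09:00–17:00: 10:00–11:00, 11:30–13:30, 14:00–15:00.
Kira free within 09:00–17:00: 10:00–11:30, 12:00–13:00, 13:30–15:30, 16:00–17:00.
Noor free within 09:00–17:00: 09:30–10:00, 10:30–12:30, 13:00–14:00, 14:30–15:00, 15:30–17:00.
Gita free within 09:00–17:00: 09:00–10:00, 10:30–11:30, 12:30–14:30, 15:00–16:00.
Emeka ∩ Bob: 10:00–11:00, 14:00–15:00.
Emeka ∩ Bob ∩ Kira: 10:00–11:00, 14:00–15:00.
Emeka ∩ Bob ∩ Kira ∩ Noor: 10:30–11:00, 14:30–15:00.
Emeka ∩ Bob ∩ Kira ∩ Noor ∩ Gita: 10:30–11:00.
Emeka ∩ Bob ∩ Kira ∩ Noor ∩ Gita ∩ Dilnoza: 10:30–11:00.
Restricted to 09:30–15:30: 10:30–11:00.
Windows ≥ 30 min: 10:30–11:00.
Latest start in the last window 10:30–11:00 is 11:00 − 30 min = 10:30.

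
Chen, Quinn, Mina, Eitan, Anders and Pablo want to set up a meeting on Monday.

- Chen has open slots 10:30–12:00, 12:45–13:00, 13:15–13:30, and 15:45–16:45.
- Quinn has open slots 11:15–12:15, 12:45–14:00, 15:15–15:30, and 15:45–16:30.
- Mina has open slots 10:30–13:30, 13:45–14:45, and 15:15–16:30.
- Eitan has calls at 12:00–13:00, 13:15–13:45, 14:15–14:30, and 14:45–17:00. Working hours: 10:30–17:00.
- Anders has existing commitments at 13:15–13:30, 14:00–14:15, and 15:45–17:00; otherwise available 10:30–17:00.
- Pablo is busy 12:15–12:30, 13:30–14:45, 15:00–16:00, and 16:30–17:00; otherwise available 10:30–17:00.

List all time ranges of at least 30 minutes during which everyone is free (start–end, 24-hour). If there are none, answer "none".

11:15–12:00

Eitan free within 10:30–17:00: 10:30–12:00, 13:00–13:15, 13:45–14:15, 14:30–14:45.
Anders free within 10:30–17:00: 10:30–13:15, 13:30–14:00, 14:15–15:45.
Pablo free within 10:30–17:00: 10:30–12:15, 12:30–13:30, 14:45–15:00, 16:00–16:30.
Chen ∩ Quinn: 11:15–12:00, 12:45–13:00, 13:15–13:30, 15:45–16:30.
Chen ∩ Quinn ∩ Mina: 11:15–12:00, 12:45–13:00, 13:15–13:30, 15:45–16:30.
Chen ∩ Quinn ∩ Mina ∩ Eitan: 11:15–12:00.
Chen ∩ Quinn ∩ Mina ∩ Eitan ∩ Anders: 11:15–12:00.
Chen ∩ Quinn ∩ Mina ∩ Eitan ∩ Anders ∩ Pablo: 11:15–12:00.
Windows ≥ 30 min: 11:15–12:00.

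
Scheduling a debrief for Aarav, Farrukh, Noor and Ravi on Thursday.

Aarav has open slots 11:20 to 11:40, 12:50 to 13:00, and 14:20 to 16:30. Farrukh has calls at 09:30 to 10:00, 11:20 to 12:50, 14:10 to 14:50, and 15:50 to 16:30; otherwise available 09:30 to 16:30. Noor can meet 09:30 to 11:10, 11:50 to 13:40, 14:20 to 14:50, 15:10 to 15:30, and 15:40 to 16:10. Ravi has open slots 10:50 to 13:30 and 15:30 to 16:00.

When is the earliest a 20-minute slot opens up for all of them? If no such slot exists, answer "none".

none

Farrukh free within 09:30–16:30: 10:00–11:20, 12:50–14:10, 14:50–15:50.
Aarav ∩ Farrukh: 12:50–13:00, 14:50–15:50.
Aarav ∩ Farrukh ∩ Noor: 12:50–13:00, 15:10–15:30, 15:40–15:50.
Aarav ∩ Farrukh ∩ Noor ∩ Ravi: 12:50–13:00, 15:40–15:50.
Windows ≥ 20 min: (none).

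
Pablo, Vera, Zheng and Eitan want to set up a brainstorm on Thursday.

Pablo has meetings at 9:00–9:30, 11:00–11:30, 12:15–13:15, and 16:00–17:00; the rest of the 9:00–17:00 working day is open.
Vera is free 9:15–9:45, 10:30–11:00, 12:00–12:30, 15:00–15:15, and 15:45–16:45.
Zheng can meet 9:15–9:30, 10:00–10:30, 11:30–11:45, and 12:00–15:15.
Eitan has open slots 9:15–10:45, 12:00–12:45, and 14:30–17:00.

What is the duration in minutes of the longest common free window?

15 minutes

Pablo free within 09:00–17:00: 09:30–11:00, 11:30–12:15, 13:15–16:00.
Pablo ∩ Vera: 09:30–09:45, 10:30–11:00, 12:00–12:15, 15:00–15:15, 15:45–16:00.
Pablo ∩ Vera ∩ Zheng: 12:00–12:15, 15:00–15:15.
Pablo ∩ Vera ∩ Zheng ∩ Eitan: 12:00–12:15, 15:00–15:15.
Common window lengths: 15, 15 min; longest is 15.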